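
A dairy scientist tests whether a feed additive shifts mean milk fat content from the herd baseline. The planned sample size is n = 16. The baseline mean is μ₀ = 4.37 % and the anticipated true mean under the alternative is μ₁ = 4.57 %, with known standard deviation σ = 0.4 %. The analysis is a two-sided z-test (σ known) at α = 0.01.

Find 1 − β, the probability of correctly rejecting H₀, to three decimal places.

Standardized effect: d = |μ₁ − μ₀| / σ = |4.57 − 4.37| / 0.4 = 0.5000
Noncentrality parameter: δ = d·√n = 0.5000 × √16 = 2.0000
Two-sided α = 0.01 → critical value z_{0.005} = 2.576.
Power = Φ(δ − 2.576) + Φ(−δ − 2.576) = Φ(-0.576) + Φ(-4.576) = 0.2824 + 0.0000 = 0.2824.

Power ≈ 0.282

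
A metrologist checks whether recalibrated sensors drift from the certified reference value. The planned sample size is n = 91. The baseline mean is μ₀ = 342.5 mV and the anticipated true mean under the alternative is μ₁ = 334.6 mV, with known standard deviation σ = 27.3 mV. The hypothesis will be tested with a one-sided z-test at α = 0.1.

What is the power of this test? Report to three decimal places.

Standardized effect: d = |μ₁ − μ₀| / σ = |334.6 − 342.5| / 27.3 = 0.2894
Noncentrality parameter: δ = d·√n = 0.2894 × √91 = 2.7605
One-sided α = 0.1 → critical value z_{0.1} = 1.282.
Power = Φ(δ − 1.282) = Φ(1.479) = 0.9304.

Power ≈ 0.930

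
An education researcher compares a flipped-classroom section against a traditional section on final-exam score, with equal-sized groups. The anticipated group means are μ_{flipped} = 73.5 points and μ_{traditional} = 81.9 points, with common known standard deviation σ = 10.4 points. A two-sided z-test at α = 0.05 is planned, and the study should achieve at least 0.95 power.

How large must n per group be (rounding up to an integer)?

Standardized effect: d = |μ_{flipped} − μ_{traditional}| / σ = |73.5 − 81.9| / 10.4 = 0.8077
Set Φ(δ − 1.960) = 0.95; then δ − 1.960 = Φ⁻¹(0.95) = 1.645, giving δ = 3.605.
(For δ > 0 the lower-tail rejection region contributes negligibly to power, so the one-term inversion is standard.)
δ = d·√(n/2) ⇒ n = 2(δ/d)² = 2 × (3.605 / 0.8077)² = 39.84.
Rounding up, n = 40 per group.

n = 40 per group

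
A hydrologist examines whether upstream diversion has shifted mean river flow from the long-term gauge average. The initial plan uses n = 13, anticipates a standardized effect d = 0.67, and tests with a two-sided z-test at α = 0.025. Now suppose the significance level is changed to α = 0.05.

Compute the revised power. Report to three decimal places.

Power ≈ 0.676

δ = d·√n = 0.67 × √13 = 2.4157 (unchanged). New critical value: z_{0.025} = 1.960.
Revised power = Φ(δ − 1.960) + Φ(−δ − 1.960) = Φ(0.456) + Φ(-4.376) = 0.6757 + 0.0000 = 0.6757.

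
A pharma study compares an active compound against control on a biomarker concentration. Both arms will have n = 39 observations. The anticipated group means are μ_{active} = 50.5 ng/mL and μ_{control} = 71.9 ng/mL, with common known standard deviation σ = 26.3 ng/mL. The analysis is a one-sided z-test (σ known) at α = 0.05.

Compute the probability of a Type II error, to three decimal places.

Standardized effect: d = |μ_{active} − μ_{control}| / σ = |50.5 − 71.9| / 26.3 = 0.8137
Noncentrality parameter: δ = d·√(n/2) = 0.8137 × √(39/2) = 3.5931
Critical value for a one-sided test at α = 0.05: z_α = 1.645.
Power = Φ(δ − 1.645) = Φ(1.948) = 0.9743.
Type II error: β = 1 − power = 1 − 0.9743 = 0.0257.

β ≈ 0.026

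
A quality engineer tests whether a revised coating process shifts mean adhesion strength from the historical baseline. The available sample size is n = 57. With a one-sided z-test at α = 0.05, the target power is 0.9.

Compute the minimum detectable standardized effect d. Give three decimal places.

d ≈ 0.388

Required noncentrality: δ = z_{0.05} + z_{0.10} = 1.645 + 1.282 = 2.926.
δ = d·√n ⇒ d = δ/√n = 2.926/√57 = 0.3876.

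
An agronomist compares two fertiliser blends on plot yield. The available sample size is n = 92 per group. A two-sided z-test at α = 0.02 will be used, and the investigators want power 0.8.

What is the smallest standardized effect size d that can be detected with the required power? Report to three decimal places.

Need Φ(δ − 2.326) = 0.8, so δ = 2.326 + 0.842 = 3.168.
(Lower-tail contribution to power is negligible for δ > 0.)
δ = d·√(n/2) ⇒ d = δ/√(n/2) = 3.168/√(92/2) = 0.4671.

d ≈ 0.467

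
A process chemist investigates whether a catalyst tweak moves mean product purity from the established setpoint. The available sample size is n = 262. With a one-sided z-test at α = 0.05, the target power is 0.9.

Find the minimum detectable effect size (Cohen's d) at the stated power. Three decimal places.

d ≈ 0.181

Need Φ(δ − 1.645) = 0.9, so δ = 1.645 + 1.282 = 2.926.
δ = d·√n ⇒ d = δ/√n = 2.926/√262 = 0.1808.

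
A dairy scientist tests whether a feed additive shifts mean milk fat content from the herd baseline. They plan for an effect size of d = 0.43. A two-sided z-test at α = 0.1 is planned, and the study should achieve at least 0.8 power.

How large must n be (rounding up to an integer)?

For power 0.8 need Φ(δ − z_{0.05}) = 0.8, so δ = z_{0.05} + z_{0.20} = 1.645 + 0.842 = 2.486.
(Ignoring the negligible lower-tail rejection probability gives the usual closed-form inversion.)
δ = d·√n ⇒ n = (δ/d)² = (2.486 / 0.43)² = 33.44.
Rounding up, n = 34.

n = 34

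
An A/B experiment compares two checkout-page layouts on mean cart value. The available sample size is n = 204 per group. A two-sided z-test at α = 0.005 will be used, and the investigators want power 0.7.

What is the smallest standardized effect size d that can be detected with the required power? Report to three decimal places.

d ≈ 0.330

Need Φ(δ − 2.807) = 0.7, so δ = 2.807 + 0.524 = 3.331.
(Lower-tail contribution to power is negligible for δ > 0.)
δ = d·√(n/2) ⇒ d = δ/√(n/2) = 3.331/√(204/2) = 0.3299.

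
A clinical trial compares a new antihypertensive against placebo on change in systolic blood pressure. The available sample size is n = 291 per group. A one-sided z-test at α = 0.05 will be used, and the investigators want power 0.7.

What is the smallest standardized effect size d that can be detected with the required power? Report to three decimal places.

Need Φ(δ − 1.645) = 0.7, so δ = 1.645 + 0.524 = 2.169.
δ = d·√(n/2) ⇒ d = δ/√(n/2) = 2.169/√(291/2) = 0.1798.

d ≈ 0.180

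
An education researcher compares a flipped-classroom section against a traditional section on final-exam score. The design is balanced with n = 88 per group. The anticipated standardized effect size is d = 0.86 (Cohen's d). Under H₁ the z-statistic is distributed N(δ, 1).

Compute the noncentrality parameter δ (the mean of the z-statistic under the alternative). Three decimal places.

The noncentrality parameter scales effect size by the design's sample-size factor: δ = d·√(n/2) = 0.86 × √(88/2) = 5.7046

δ ≈ 5.705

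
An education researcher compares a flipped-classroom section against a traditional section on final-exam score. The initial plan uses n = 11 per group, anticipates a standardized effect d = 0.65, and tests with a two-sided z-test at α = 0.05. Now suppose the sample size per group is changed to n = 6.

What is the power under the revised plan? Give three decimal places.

With n = 6 per group: δ = d·√(n/2) = 0.65 × √(6/2) = 1.1258. Critical value z_{0.025} = 1.960.
Revised power = Φ(δ − 1.960) + Φ(−δ − 1.960) = Φ(-0.834) + Φ(-3.086) = 0.2021 + 0.0010 = 0.2031.

Power ≈ 0.203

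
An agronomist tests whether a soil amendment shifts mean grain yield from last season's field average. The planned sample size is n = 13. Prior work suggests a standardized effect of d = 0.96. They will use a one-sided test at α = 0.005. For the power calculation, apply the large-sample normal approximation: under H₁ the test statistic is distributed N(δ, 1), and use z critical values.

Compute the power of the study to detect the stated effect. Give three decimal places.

Power ≈ 0.812

Noncentrality parameter: δ = d·√n = 0.96 × √13 = 3.4613
One-sided α = 0.005 → critical value z_{0.005} = 2.576.
Power = P(Z > 2.576 − δ) = Φ(0.885) = 0.8121.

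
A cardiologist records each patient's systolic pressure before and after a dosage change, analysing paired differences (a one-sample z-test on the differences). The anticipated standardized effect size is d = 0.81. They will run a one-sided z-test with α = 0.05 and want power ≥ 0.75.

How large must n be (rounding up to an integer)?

For power 0.75 need Φ(δ − z_{0.05}) = 0.75, so δ = z_{0.05} + z_{0.25} = 1.645 + 0.674 = 2.319.
δ = d·√n ⇒ n = (δ/d)² = (2.319 / 0.81)² = 8.20.
Round up to the next whole unit.

n = 9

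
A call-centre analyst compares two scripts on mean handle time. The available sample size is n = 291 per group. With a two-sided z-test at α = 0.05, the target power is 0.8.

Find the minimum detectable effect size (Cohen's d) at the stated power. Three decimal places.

Need Φ(δ − 1.960) = 0.8, so δ = 1.960 + 0.842 = 2.802.
(The second rejection-region term Φ(−δ − z_{α/2}) is negligible and dropped.)
δ = d·√(n/2) ⇒ d = δ/√(n/2) = 2.802/√(291/2) = 0.2323.

d ≈ 0.232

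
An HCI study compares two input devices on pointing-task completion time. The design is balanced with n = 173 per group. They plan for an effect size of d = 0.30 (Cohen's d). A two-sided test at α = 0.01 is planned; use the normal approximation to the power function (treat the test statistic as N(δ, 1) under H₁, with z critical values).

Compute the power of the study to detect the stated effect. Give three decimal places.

Power ≈ 0.585

Noncentrality parameter: δ = d·√(n/2) = 0.30 × √(173/2) = 2.7902
Two-sided α = 0.01 → critical value z_{0.005} = 2.576.
Power = Φ(δ − 2.576) + Φ(−δ − 2.576) = Φ(0.214) + Φ(-5.366) = 0.5849 + 0.0000 = 0.5849.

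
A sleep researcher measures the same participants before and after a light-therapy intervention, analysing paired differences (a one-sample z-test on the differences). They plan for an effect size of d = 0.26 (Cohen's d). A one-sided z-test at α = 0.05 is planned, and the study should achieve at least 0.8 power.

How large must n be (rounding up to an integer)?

Set Φ(δ − 1.645) = 0.8; then δ − 1.645 = Φ⁻¹(0.8) = 0.842, giving δ = 2.486.
δ = d·√n ⇒ n = (δ/d)² = (2.486 / 0.26)² = 91.46.
Rounding up, n = 92.

n = 92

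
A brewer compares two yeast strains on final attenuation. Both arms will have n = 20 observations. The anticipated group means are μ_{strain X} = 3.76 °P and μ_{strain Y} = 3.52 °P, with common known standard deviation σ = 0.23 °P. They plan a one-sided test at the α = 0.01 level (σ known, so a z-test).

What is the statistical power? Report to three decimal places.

Standardized effect: d = |μ_{strain X} − μ_{strain Y}| / σ = |3.76 − 3.52| / 0.23 = 1.0435
Noncentrality parameter: δ = d·√(n/2) = 1.0435 × √(20/2) = 3.2998
Critical value for a one-sided test at α = 0.01: z_α = 2.326.
Power = Φ(δ − 2.326) = Φ(0.973) = 0.8348.

Power ≈ 0.835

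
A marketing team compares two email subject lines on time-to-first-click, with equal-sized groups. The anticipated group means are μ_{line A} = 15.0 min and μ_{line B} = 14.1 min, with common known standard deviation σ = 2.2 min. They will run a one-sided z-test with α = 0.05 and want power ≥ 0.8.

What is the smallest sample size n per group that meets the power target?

n = 74 per group

Standardized effect: d = |μ_{line A} − μ_{line B}| / σ = |15.0 − 14.1| / 2.2 = 0.4091
For power 0.8 need Φ(δ − z_{0.05}) = 0.8, so δ = z_{0.05} + z_{0.20} = 1.645 + 0.842 = 2.486.
δ = d·√(n/2) ⇒ n = 2(δ/d)² = 2 × (2.486 / 0.4091)² = 73.89.
Rounding up, n = 74 per group.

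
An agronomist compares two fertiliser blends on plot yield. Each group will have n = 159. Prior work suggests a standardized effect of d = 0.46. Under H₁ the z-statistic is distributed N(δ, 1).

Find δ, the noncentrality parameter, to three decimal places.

δ = d·√(n/2) = 0.46 × √(159/2) = 4.1015

δ ≈ 4.101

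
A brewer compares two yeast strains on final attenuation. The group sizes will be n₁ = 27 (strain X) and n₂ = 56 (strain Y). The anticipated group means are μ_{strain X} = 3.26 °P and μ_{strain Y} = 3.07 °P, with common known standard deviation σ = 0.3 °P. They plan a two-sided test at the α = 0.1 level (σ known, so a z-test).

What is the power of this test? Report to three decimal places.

Standardized effect: d = |μ_{strain X} − μ_{strain Y}| / σ = |3.26 − 3.07| / 0.3 = 0.6333
Noncentrality parameter: δ = d / √(1/n₁ + 1/n₂) = 0.6333 / √(1/27 + 1/56) = 2.7031
Critical value for a two-sided test at α = 0.1: z_{α/2} = 1.645.
Power = Φ(δ − 1.645) + Φ(−δ − 1.645) = Φ(1.058) + Φ(-4.348) = 0.8550 + 0.0000 = 0.8550.

Power ≈ 0.855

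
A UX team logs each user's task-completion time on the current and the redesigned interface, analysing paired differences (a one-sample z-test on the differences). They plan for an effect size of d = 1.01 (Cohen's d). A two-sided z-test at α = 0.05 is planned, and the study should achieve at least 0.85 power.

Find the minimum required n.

For power 0.85 need Φ(δ − z_{0.025}) = 0.85, so δ = z_{0.025} + z_{0.15} = 1.960 + 1.036 = 2.996.
(For δ > 0 the lower-tail rejection region contributes negligibly to power, so the one-term inversion is standard.)
δ = d·√n ⇒ n = (δ/d)² = (2.996 / 1.01)² = 8.80.
Rounding up, n = 9.

n = 9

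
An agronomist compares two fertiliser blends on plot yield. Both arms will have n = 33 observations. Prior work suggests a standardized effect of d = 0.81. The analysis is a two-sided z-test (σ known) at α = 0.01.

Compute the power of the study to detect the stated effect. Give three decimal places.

Power ≈ 0.763

Noncentrality parameter: δ = d·√(n/2) = 0.81 × √(33/2) = 3.2902
Critical value for a two-sided test at α = 0.01: z_{α/2} = 2.576.
Power = Φ(δ − 2.576) + Φ(−δ − 2.576) = Φ(0.714) + Φ(-5.866) = 0.7625 + 0.0000 = 0.7625.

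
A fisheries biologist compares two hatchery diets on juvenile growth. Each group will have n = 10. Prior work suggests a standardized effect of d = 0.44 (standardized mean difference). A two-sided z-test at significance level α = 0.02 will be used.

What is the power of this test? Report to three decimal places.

Noncentrality parameter: δ = d·√(n/2) = 0.44 × √(10/2) = 0.9839
Critical value for a two-sided test at α = 0.02: z_{α/2} = 2.326.
Power = Φ(δ − 2.326) + Φ(−δ − 2.326) = Φ(-1.342) + Φ(-3.310) = 0.0897 + 0.0005 = 0.0902.

Power ≈ 0.090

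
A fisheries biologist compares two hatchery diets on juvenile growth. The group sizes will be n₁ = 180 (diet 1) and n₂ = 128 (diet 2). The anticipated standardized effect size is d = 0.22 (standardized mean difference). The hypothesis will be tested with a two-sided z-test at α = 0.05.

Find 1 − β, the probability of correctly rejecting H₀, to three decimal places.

Noncentrality parameter: δ = d / √(1/n₁ + 1/n₂) = 0.22 / √(1/180 + 1/128) = 1.9028
Two-sided α = 0.05 → critical value z_{0.025} = 1.960.
Power = Φ(δ − 1.960) + Φ(−δ − 1.960) = Φ(-0.057) + Φ(-3.863) = 0.4772 + 0.0001 = 0.4773.

Power ≈ 0.477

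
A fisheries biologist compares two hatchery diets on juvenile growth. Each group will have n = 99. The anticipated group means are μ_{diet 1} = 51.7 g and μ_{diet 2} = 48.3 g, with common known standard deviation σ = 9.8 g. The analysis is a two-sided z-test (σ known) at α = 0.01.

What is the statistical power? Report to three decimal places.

Power ≈ 0.446

Standardized effect: d = |μ_{diet 1} − μ_{diet 2}| / σ = |51.7 − 48.3| / 9.8 = 0.3469
Noncentrality parameter: λ = d·√(n/2) = 0.3469 × √(99/2) = 2.4409
Two-sided α = 0.01 → critical value z_{0.005} = 2.576.
Power = Φ(λ − 2.576) + Φ(−λ − 2.576) = Φ(-0.135) + Φ(-5.017) = 0.4463 + 0.0000 = 0.4463.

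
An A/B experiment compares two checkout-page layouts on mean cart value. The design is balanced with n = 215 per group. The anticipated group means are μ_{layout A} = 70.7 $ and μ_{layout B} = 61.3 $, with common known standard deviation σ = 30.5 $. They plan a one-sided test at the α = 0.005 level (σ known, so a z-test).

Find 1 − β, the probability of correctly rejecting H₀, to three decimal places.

Standardized effect: d = |μ_{layout A} − μ_{layout B}| / σ = |70.7 − 61.3| / 30.5 = 0.3082
Noncentrality parameter: δ = d·√(n/2) = 0.3082 × √(215/2) = 3.1955
One-sided α = 0.005 → critical value z_{0.005} = 2.576.
Power = P(Z > 2.576 − δ) = Φ(0.620) = 0.7322.

Power ≈ 0.732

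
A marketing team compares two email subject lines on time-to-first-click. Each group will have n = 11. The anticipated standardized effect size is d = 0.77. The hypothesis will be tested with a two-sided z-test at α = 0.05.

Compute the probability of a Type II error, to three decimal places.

β ≈ 0.561

Noncentrality parameter: δ = d·√(n/2) = 0.77 × √(11/2) = 1.8058
Critical value for a two-sided test at α = 0.05: z_{α/2} = 1.960.
Power = Φ(δ − 1.960) + Φ(−δ − 1.960) = Φ(-0.154) + Φ(-3.766) = 0.4387 + 0.0001 = 0.4388.
Type II error: β = 1 − power = 1 − 0.4388 = 0.5612.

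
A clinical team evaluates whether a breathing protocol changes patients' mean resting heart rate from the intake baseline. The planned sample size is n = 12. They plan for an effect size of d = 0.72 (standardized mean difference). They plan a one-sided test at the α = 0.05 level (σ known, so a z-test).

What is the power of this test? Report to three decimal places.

Power ≈ 0.802

Noncentrality parameter: δ = d·√n = 0.72 × √12 = 2.4942
Critical value for a one-sided test at α = 0.05: z_α = 1.645.
Power = P(Z > 1.645 − δ) = Φ(0.849) = 0.8021.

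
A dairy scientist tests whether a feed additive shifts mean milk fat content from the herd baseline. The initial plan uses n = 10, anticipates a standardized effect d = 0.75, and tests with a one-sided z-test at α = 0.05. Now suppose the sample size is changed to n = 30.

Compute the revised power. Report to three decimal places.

With n = 30: δ = d·√n = 0.75 × √30 = 4.1079. Critical value z_{0.05} = 1.645.
Revised power = P(Z > 1.645 − δ) = Φ(2.463) = 0.9931.

Power ≈ 0.993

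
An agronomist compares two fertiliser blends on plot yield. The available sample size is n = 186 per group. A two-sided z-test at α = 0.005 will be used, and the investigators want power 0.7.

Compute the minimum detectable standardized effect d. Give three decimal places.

Need Φ(δ − 2.807) = 0.7, so δ = 2.807 + 0.524 = 3.331.
(The second rejection-region term Φ(−δ − z_{α/2}) is negligible and dropped.)
δ = d·√(n/2) ⇒ d = δ/√(n/2) = 3.331/√(186/2) = 0.3455.

d ≈ 0.345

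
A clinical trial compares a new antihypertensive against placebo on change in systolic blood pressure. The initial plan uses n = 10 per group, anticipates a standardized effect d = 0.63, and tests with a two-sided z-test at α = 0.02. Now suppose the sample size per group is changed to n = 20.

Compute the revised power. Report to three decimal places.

Power ≈ 0.369

With n = 20 per group: δ = d·√(n/2) = 0.63 × √(20/2) = 1.9922. Critical value z_{0.01} = 2.326.
Revised power = Φ(δ − 2.326) + Φ(−δ − 2.326) = Φ(-0.334) + Φ(-4.319) = 0.3691 + 0.0000 = 0.3692.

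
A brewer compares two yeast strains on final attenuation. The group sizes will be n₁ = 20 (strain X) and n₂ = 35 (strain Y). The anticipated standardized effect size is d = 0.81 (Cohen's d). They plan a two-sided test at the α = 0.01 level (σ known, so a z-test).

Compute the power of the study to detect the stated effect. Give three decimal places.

Power ≈ 0.623

Noncentrality parameter: δ = d / √(1/n₁ + 1/n₂) = 0.81 / √(1/20 + 1/35) = 2.8897
Critical value for a two-sided test at α = 0.01: z_{α/2} = 2.576.
Power = Φ(δ − 2.576) + Φ(−δ − 2.576) = Φ(0.314) + Φ(-5.466) = 0.6232 + 0.0000 = 0.6232.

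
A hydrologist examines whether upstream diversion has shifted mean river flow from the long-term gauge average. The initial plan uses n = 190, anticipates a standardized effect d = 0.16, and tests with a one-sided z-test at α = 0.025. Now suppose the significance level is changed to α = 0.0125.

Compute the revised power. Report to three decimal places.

δ = d·√n = 0.16 × √190 = 2.2054 (unchanged). New critical value: z_{0.0125} = 2.241.
Revised power = Φ(δ − 2.241) = Φ(-0.036) = 0.4857.

Power ≈ 0.486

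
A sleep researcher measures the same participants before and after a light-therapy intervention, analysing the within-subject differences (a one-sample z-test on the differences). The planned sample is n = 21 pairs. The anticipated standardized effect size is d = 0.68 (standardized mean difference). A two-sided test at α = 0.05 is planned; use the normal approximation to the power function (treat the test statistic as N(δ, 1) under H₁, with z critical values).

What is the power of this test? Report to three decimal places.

Noncentrality parameter: δ = d·√n = 0.68 × √21 = 3.1162
Critical value for a two-sided test at α = 0.05: z_{α/2} = 1.960.
Power = Φ(δ − 1.960) + Φ(−δ − 1.960) = Φ(1.156) + Φ(-5.076) = 0.8762 + 0.0000 = 0.8762.

Power ≈ 0.876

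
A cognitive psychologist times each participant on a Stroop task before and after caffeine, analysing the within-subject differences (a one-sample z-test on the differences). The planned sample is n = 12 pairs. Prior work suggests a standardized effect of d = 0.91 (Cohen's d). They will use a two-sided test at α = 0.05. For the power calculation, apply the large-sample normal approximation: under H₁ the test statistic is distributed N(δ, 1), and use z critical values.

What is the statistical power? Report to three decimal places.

Power ≈ 0.883

Noncentrality parameter: δ = d·√n = 0.91 × √12 = 3.1523
Two-sided α = 0.05 → critical value z_{0.025} = 1.960.
Power = Φ(δ − 1.960) + Φ(−δ − 1.960) = Φ(1.192) + Φ(-5.112) = 0.8834 + 0.0000 = 0.8834.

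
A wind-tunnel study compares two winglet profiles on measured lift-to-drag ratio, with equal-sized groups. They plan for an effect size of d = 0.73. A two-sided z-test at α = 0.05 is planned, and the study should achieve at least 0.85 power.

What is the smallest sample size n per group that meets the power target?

n = 34 per group

For power 0.85 need Φ(δ − z_{0.025}) = 0.85, so δ = z_{0.025} + z_{0.15} = 1.960 + 1.036 = 2.996.
(Ignoring the negligible lower-tail rejection probability gives the usual closed-form inversion.)
δ = d·√(n/2) ⇒ n = 2(δ/d)² = 2 × (2.996 / 0.73)² = 33.70.
Round up to the next whole unit.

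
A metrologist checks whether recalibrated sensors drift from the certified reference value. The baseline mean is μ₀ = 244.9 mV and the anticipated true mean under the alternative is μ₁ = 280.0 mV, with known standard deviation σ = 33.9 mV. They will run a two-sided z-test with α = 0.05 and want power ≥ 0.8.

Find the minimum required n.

Standardized effect: d = |μ₁ − μ₀| / σ = |280.0 − 244.9| / 33.9 = 1.0354
For power 0.8 need Φ(δ − z_{0.025}) = 0.8, so δ = z_{0.025} + z_{0.20} = 1.960 + 0.842 = 2.802.
(Ignoring the negligible lower-tail rejection probability gives the usual closed-form inversion.)
δ = d·√n ⇒ n = (δ/d)² = (2.802 / 1.0354)² = 7.32.
Rounding up, n = 8.

n = 8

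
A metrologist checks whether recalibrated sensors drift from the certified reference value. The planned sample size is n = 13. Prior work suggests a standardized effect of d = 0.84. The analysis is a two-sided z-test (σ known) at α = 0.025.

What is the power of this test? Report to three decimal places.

Power ≈ 0.784

Noncentrality parameter: δ = d·√n = 0.84 × √13 = 3.0287
Critical value for a two-sided test at α = 0.025: z_{α/2} = 2.241.
Power = Φ(δ − 2.241) + Φ(−δ − 2.241) = Φ(0.787) + Φ(-5.270) = 0.7844 + 0.0000 = 0.7844.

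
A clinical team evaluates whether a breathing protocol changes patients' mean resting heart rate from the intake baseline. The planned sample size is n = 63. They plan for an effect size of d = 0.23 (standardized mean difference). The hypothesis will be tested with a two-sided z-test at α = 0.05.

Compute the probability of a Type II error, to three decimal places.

Noncentrality parameter: δ = d·√n = 0.23 × √63 = 1.8256
Critical value for a two-sided test at α = 0.05: z_{α/2} = 1.960.
Power = Φ(δ − 1.960) + Φ(−δ − 1.960) = Φ(-0.134) + Φ(-3.786) = 0.4465 + 0.0001 = 0.4466.
Type II error: β = 1 − power = 1 − 0.4466 = 0.5534.

β ≈ 0.553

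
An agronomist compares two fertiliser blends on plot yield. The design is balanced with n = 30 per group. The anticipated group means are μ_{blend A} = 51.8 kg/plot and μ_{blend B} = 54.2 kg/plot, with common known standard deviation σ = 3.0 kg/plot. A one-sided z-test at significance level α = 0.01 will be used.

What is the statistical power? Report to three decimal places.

Power ≈ 0.780

Standardized effect: d = |μ_{blend A} − μ_{blend B}| / σ = |51.8 − 54.2| / 3.0 = 0.8000
Noncentrality parameter: δ = d·√(n/2) = 0.8000 × √(30/2) = 3.0984
One-sided α = 0.01 → critical value z_{0.01} = 2.326.
Power = P(Z > 2.326 − δ) = Φ(0.772) = 0.7800.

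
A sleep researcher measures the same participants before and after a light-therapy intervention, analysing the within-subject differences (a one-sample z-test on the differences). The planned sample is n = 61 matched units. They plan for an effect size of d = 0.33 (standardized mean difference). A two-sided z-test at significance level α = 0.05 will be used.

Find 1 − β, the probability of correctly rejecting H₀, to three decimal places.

Power ≈ 0.732

Noncentrality parameter: δ = d·√n = 0.33 × √61 = 2.5774
Two-sided α = 0.05 → critical value z_{0.025} = 1.960.
Power = Φ(δ − 1.960) + Φ(−δ − 1.960) = Φ(0.617) + Φ(-4.537) = 0.7315 + 0.0000 = 0.7315.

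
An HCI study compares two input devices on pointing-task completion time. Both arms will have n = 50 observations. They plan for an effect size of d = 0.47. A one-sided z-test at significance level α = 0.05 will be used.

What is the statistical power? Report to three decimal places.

Noncentrality parameter: δ = d·√(n/2) = 0.47 × √(50/2) = 2.3500
Critical value for a one-sided test at α = 0.05: z_α = 1.645.
Power = Φ(δ − 1.645) = Φ(0.705) = 0.7596.

Power ≈ 0.760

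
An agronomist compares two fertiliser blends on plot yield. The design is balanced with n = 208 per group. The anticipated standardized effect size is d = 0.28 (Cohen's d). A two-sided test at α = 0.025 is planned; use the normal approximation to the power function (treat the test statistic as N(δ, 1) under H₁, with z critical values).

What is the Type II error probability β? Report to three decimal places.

β ≈ 0.270

Noncentrality parameter: δ = d·√(n/2) = 0.28 × √(208/2) = 2.8555
Two-sided α = 0.025 → critical value z_{0.0125} = 2.241.
Power = Φ(δ − 2.241) + Φ(−δ − 2.241) = Φ(0.614) + Φ(-5.097) = 0.7304 + 0.0000 = 0.7304.
Type II error: β = 1 − power = 1 − 0.7304 = 0.2696.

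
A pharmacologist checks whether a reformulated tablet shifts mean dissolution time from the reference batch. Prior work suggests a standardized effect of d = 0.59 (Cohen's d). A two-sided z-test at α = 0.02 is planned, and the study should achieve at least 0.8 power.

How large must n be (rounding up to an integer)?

For power 0.8 need Φ(δ − z_{0.01}) = 0.8, so δ = z_{0.01} + z_{0.20} = 2.326 + 0.842 = 3.168.
(Ignoring the negligible lower-tail rejection probability gives the usual closed-form inversion.)
δ = d·√n ⇒ n = (δ/d)² = (3.168 / 0.59)² = 28.83.
Rounding up, n = 29.

n = 29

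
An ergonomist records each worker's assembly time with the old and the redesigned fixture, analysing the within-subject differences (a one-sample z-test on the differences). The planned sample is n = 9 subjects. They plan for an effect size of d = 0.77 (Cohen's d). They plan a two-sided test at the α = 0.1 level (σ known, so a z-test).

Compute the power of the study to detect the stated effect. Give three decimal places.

Power ≈ 0.747

Noncentrality parameter: δ = d·√n = 0.77 × √9 = 2.3100
Critical value for a two-sided test at α = 0.1: z_{α/2} = 1.645.
Power = Φ(δ − 1.645) + Φ(−δ − 1.645) = Φ(0.665) + Φ(-3.955) = 0.7470 + 0.0000 = 0.7471.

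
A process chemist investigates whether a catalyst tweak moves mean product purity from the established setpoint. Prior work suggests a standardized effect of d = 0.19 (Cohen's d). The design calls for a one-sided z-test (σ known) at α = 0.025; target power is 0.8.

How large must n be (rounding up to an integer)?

Set Φ(δ − 1.960) = 0.8; then δ − 1.960 = Φ⁻¹(0.8) = 0.842, giving δ = 2.802.
δ = d·√n ⇒ n = (δ/d)² = (2.802 / 0.19)² = 217.42.
Round up to the next whole unit.

n = 218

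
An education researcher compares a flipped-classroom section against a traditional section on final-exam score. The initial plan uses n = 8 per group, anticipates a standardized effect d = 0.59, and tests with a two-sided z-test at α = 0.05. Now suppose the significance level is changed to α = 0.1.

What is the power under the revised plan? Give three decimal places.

δ = d·√(n/2) = 0.59 × √(8/2) = 1.1800 (unchanged). New critical value: z_{0.05} = 1.645.
Revised power = Φ(δ − 1.645) + Φ(−δ − 1.645) = Φ(-0.465) + Φ(-2.825) = 0.3210 + 0.0024 = 0.3234.

Power ≈ 0.323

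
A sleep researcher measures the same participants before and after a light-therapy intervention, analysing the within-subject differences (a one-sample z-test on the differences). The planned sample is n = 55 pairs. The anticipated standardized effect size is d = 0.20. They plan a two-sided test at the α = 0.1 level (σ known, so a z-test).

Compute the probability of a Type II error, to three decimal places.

β ≈ 0.563

Noncentrality parameter: δ = d·√n = 0.20 × √55 = 1.4832
Two-sided α = 0.1 → critical value z_{0.05} = 1.645.
Power = Φ(δ − 1.645) + Φ(−δ − 1.645) = Φ(-0.162) + Φ(-3.128) = 0.4358 + 0.0009 = 0.4367.
Type II error: β = 1 − power = 1 − 0.4367 = 0.5633.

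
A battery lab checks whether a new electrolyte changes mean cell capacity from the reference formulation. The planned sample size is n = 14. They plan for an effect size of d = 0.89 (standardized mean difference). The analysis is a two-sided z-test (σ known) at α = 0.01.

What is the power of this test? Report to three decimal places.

Power ≈ 0.775

Noncentrality parameter: δ = d·√n = 0.89 × √14 = 3.3301
Critical value for a two-sided test at α = 0.01: z_{α/2} = 2.576.
Power = Φ(δ − 2.576) + Φ(−δ − 2.576) = Φ(0.754) + Φ(-5.906) = 0.7746 + 0.0000 = 0.7746.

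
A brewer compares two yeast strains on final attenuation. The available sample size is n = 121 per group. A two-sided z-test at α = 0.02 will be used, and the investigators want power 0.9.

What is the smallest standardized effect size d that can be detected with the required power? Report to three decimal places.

d ≈ 0.464

Need Φ(δ − 2.326) = 0.9, so δ = 2.326 + 1.282 = 3.608.
(The second rejection-region term Φ(−δ − z_{α/2}) is negligible and dropped.)
δ = d·√(n/2) ⇒ d = δ/√(n/2) = 3.608/√(121/2) = 0.4638.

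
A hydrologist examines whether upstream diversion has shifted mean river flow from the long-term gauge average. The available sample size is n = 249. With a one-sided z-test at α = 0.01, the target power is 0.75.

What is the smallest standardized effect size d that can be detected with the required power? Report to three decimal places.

Need Φ(δ − 2.326) = 0.75, so δ = 2.326 + 0.674 = 3.001.
δ = d·√n ⇒ d = δ/√n = 3.001/√249 = 0.1902.

d ≈ 0.190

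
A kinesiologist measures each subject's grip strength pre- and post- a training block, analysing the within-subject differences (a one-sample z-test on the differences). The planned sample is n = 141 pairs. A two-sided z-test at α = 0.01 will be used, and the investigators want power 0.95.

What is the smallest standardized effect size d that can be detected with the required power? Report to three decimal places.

Need Φ(δ − 2.576) = 0.95, so δ = 2.576 + 1.645 = 4.221.
(Lower-tail contribution to power is negligible for δ > 0.)
δ = d·√n ⇒ d = δ/√n = 4.221/√141 = 0.3554.

d ≈ 0.355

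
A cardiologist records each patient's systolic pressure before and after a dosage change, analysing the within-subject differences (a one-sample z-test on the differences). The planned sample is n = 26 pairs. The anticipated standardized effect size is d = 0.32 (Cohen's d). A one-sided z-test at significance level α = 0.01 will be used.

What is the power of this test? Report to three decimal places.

Noncentrality parameter: δ = d·√n = 0.32 × √26 = 1.6317
Critical value for a one-sided test at α = 0.01: z_α = 2.326.
Power = Φ(δ − 2.326) = Φ(-0.695) = 0.2436.

Power ≈ 0.244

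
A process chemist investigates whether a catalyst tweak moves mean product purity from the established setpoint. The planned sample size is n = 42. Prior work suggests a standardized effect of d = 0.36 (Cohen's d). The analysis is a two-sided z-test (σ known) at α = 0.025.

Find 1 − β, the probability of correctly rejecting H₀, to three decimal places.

Power ≈ 0.537

Noncentrality parameter: λ = d·√n = 0.36 × √42 = 2.3331
Two-sided α = 0.025 → critical value z_{0.0125} = 2.241.
Power = Φ(λ − 2.241) + Φ(−λ − 2.241) = Φ(0.092) + Φ(-4.574) = 0.5365 + 0.0000 = 0.5365.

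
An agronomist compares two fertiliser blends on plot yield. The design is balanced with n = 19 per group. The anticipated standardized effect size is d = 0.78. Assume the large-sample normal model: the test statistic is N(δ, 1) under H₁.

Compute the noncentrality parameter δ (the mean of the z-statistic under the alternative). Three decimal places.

δ = d·√(n/2) = 0.78 × √(19/2) = 2.4041

δ ≈ 2.404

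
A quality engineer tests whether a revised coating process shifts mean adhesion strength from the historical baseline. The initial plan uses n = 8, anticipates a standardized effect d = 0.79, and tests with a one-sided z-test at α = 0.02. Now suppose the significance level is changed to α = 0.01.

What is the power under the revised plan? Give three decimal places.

δ = d·√n = 0.79 × √8 = 2.2345 (unchanged). New critical value: z_{0.01} = 2.326.
Revised power = P(Z > 2.326 − δ) = Φ(-0.092) = 0.4634.

Power ≈ 0.463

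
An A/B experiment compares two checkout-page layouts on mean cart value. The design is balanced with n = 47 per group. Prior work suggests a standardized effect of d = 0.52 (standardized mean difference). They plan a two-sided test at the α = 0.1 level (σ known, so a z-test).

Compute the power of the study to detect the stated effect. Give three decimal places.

Noncentrality parameter: δ = d·√(n/2) = 0.52 × √(47/2) = 2.5208
Critical value for a two-sided test at α = 0.1: z_{α/2} = 1.645.
Power = Φ(δ − 1.645) + Φ(−δ − 1.645) = Φ(0.876) + Φ(-4.166) = 0.8095 + 0.0000 = 0.8095.

Power ≈ 0.809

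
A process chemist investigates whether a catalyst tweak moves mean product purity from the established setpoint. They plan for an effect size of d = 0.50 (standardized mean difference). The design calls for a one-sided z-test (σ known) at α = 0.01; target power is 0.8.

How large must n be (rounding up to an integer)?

n = 41

Set Φ(δ − 2.326) = 0.8; then δ − 2.326 = Φ⁻¹(0.8) = 0.842, giving δ = 3.168.
δ = d·√n ⇒ n = (δ/d)² = (3.168 / 0.50)² = 40.14.
Rounding up, n = 41.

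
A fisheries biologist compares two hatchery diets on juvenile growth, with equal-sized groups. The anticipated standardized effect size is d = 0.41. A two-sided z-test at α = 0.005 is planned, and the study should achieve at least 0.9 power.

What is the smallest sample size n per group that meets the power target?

n = 199 per group

Set Φ(δ − 2.807) = 0.9; then δ − 2.807 = Φ⁻¹(0.9) = 1.282, giving δ = 4.089.
(For δ > 0 the lower-tail rejection region contributes negligibly to power, so the one-term inversion is standard.)
δ = d·√(n/2) ⇒ n = 2(δ/d)² = 2 × (4.089 / 0.41)² = 198.89.
Rounding up, n = 199 per group.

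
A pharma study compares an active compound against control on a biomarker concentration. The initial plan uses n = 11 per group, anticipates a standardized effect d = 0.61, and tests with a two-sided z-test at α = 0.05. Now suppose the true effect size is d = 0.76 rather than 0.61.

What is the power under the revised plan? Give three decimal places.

With d = 0.76: δ = d·√(n/2) = 0.76 × √(11/2) = 1.7824. Critical value z_{0.025} = 1.960.
Revised power = Φ(δ − 1.960) + Φ(−δ − 1.960) = Φ(-0.178) + Φ(-3.742) = 0.4295 + 0.0001 = 0.4296.

Power ≈ 0.430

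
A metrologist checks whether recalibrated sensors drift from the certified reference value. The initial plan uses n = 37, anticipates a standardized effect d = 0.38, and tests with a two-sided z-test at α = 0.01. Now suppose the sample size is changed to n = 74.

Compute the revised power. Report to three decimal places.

With n = 74: δ = d·√n = 0.38 × √74 = 3.2689. Critical value z_{0.005} = 2.576.
Revised power = Φ(δ − 2.576) + Φ(−δ − 2.576) = Φ(0.693) + Φ(-5.845) = 0.7559 + 0.0000 = 0.7559.

Power ≈ 0.756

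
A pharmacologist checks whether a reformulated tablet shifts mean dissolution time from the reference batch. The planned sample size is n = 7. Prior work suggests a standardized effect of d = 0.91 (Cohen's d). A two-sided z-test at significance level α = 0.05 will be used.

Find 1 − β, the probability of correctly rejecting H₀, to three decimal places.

Noncentrality parameter: δ = d·√n = 0.91 × √7 = 2.4076
Two-sided α = 0.05 → critical value z_{0.025} = 1.960.
Power = Φ(δ − 1.960) + Φ(−δ − 1.960) = Φ(0.448) + Φ(-4.368) = 0.6728 + 0.0000 = 0.6728.

Power ≈ 0.673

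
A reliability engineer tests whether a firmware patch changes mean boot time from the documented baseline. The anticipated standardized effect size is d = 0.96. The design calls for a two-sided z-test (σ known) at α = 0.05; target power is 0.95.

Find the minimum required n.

For power 0.95 need Φ(δ − z_{0.025}) = 0.95, so δ = z_{0.025} + z_{0.05} = 1.960 + 1.645 = 3.605.
(For δ > 0 the lower-tail rejection region contributes negligibly to power, so the one-term inversion is standard.)
δ = d·√n ⇒ n = (δ/d)² = (3.605 / 0.96)² = 14.10.
Round up to the next whole unit.

n = 15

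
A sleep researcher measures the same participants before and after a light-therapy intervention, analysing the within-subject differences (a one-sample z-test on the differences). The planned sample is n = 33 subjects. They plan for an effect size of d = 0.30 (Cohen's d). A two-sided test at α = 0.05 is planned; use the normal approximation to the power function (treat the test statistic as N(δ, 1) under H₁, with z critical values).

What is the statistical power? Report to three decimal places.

Noncentrality parameter: δ = d·√n = 0.30 × √33 = 1.7234
Critical value for a two-sided test at α = 0.05: z_{α/2} = 1.960.
Power = Φ(δ − 1.960) + Φ(−δ − 1.960) = Φ(-0.237) + Φ(-3.683) = 0.4065 + 0.0001 = 0.4066.

Power ≈ 0.407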